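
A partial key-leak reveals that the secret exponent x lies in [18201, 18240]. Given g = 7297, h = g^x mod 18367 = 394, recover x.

18213

Compute 7297^18201 mod 18367 = 14398, then multiply by 7297 repeatedly:
  7297^18201=14398  7297^18202=2966  7297^18203=6576  7297^18204=10468  7297^18205=15010
  7297^18206=5549  7297^18207=10185  7297^18208=7063  7297^18209=909  7297^18210=2486
  7297^18211=12113  7297^18212=6557  7297^18213=394
Found 394 at exponent 18213.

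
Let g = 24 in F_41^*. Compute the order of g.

The order of 24 must divide p − 1 = 40 = 2^3 · 5.
Divisors: 1, 2, 4, 5, 8, 10, 20, 40.
Check each in increasing order: 24^1 ≡ 24;  24^2 ≡ 2;  24^4 ≡ 4;  24^5 ≡ 14;  24^8 ≡ 16;  24^10 ≡ 32;  24^20 ≡ 40;  24^40 ≡ 1.
Smallest exponent giving 1 is 40.

40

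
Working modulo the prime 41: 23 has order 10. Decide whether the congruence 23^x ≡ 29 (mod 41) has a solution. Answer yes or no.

⟨23⟩ has order 10; its elements mod 41 are {1, 4, 10, 16, 18, 23, 25, 31, 37, 40}.
29 is not in this set.

no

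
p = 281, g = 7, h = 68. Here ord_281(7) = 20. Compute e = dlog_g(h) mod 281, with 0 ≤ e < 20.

17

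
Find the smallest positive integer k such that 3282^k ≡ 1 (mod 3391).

The order of 3282 must divide p − 1 = 3390 = 2 · 3 · 5 · 113.
Divisors: 1, 2, 3, 5, 6, 10, 15, 30, 113, 226, 339, 565, 678, 1130, 1695, 3390.
Check each in increasing order: 3282^1 ≡ 3282;  3282^2 ≡ 1708;  3282^3 ≡ 333;  3282^5 ≡ 2467;  3282^6 ≡ 2377;  3282^10 ≡ 2635;  3282^15 ≡ 3389;  3282^30 ≡ 4;  3282^113 ≡ 1502;  3282^226 ≡ 989;  3282^339 ≡ 220;  3282^565 ≡ 556;  3282^678 ≡ 926;  3282^1130 ≡ 555;  3282^1695 ≡ 3390;  3282^3390 ≡ 1.
Smallest exponent giving 1 is 3390.

3390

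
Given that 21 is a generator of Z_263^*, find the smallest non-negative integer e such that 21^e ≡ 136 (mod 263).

176

Baby-step giant-step with m = ceil(sqrt(262)) = 17.
Baby table (21^j mod 263 for j=0..16):
  0:1  1:21  2:178  3:56  4:124  5:237  6:243  7:106
  8:122  9:195  10:150  11:257  12:137  13:247  14:190  15:45
  16:156
Giant step factor: 21^(-17) ≡ 160 (mod 263).
Scan 136·160^i mod 263 for i = 0, 1, …:
  i=0: 136   i=1: 194   i=2: 6   i=3: 171
  i=4: 8   i=5: 228   i=6: 186   i=7: 41
  i=8: 248   i=9: 230   i=10: 243
Match at i=10, j=6: e = 10·17 + 6 = 176.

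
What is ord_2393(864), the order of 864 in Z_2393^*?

2392

The order of 864 must divide p − 1 = 2392 = 2^3 · 13 · 23.
Divisors: 1, 2, 4, 8, 13, 23, 26, 46, 52, 92, 104, 184, 299, 598, 1196, 2392.
Check each in increasing order: 864^1 ≡ 864;  864^2 ≡ 2273;  864^4 ≡ 42;  864^8 ≡ 1764;  864^13 ≡ 1675;  864^23 ≡ 2024;  864^26 ≡ 1029;  864^46 ≡ 2153;  864^52 ≡ 1135;  864^92 ≡ 168;  864^104 ≡ 791;  864^184 ≡ 1901;  864^299 ≡ 1279;  864^598 ≡ 1422;  864^1196 ≡ 2392;  864^2392 ≡ 1.
Smallest exponent giving 1 is 2392.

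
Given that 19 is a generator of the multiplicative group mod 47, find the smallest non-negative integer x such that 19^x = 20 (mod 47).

Baby-step giant-step with m = ceil(sqrt(46)) = 7.
Baby table (19^j mod 47 for j=0..6):
  0:1  1:19  2:32  3:44  4:37  5:45  6:9
Giant step factor: 19^(-7) ≡ 11 (mod 47).
Scan 20·11^i mod 47 for i = 0, 1, …:
  i=0: 20   i=1: 32
Match at i=1, j=2: x = 1·7 + 2 = 9.

9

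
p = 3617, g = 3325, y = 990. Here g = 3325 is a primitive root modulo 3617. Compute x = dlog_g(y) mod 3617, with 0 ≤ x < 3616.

3041

Baby-step giant-step with m = ceil(sqrt(3616)) = 61.
Baby table (3325^j mod 3617 for j=0..60):
  0:1  1:3325  2:2073  3:2340  4:333  5:423  6:3079  7:1565
  8:2379  9:3413  10:1696  11:297  12:84  13:791  14:516  15:1242
  16:2653  17:2979  18:1829  19:1248  20:901  21:949  22:1401  23:3246
  24:3439  25:1338  26:3557  27:3052  28:2215  29:663  30:1722  31:3556
  32:3344  33:142  34:1940  35:1389  36:3133  37:265  38:2194  39:3178
  40:1593  41:1437  42:3585  43:2110  44:2387  45:1077  46:195  47:932
  48:2748  49:558  50:3446  51:2911  52:3600  53:1347  54:929  55:7
  56:1573  57:43  58:1912  59:2331  60:2961
Giant step factor: 3325^(-61) ≡ 971 (mod 3617).
Scan 990·971^i mod 3617 for i = 0, 1, …:
  i=0: 990   i=1: 2785   i=2: 2336   i=3: 397
  i=4: 2085   i=5: 2632   i=6: 2070   i=7: 2535
  i=8: 1925   i=9: 2803     …   i=48: 2533
  i=49: 3600
Match at i=49, j=52: x = 49·61 + 52 = 3041.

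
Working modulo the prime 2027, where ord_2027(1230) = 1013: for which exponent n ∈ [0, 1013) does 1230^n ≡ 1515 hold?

Baby-step giant-step with m = ceil(sqrt(1013)) = 32.
Baby table (1230^j mod 2027 for j=0..31):
  0:1  1:1230  2:758  3:1947  4:923  5:170  6:319  7:1159
  8:589  9:831  10:522  11:1528  12:411  13:807  14:1407  15:1579
  16:304  17:952  18:1381  19:4  20:866  21:1005  22:1707  23:1665
  24:680  25:1276  26:582  27:329  28:1297  29:61  30:31  31:1644
Giant step factor: 1230^(-32) ≡ 400 (mod 2027).
Scan 1515·400^i mod 2027 for i = 0, 1, …:
  i=0: 1515   i=1: 1954   i=2: 1205   i=3: 1601
  i=4: 1895   i=5: 1929   i=6: 1340   i=7: 872
  i=8: 156   i=9: 1590     …   i=17: 244
  i=18: 304
Match at i=18, j=16: n = 18·32 + 16 = 592.

592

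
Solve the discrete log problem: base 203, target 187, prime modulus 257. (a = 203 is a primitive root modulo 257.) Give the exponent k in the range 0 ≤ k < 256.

212

Baby-step giant-step with m = ceil(sqrt(256)) = 16.
Baby table (203^j mod 257 for j=0..15):
  0:1  1:203  2:89  3:77  4:211  5:171  6:18  7:56
  8:60  9:101  10:200  11:251  12:67  13:237  14:52  15:19
Giant step factor: 203^(-16) ≡ 129 (mod 257).
Scan 187·129^i mod 257 for i = 0, 1, …:
  i=0: 187   i=1: 222   i=2: 111   i=3: 184
  i=4: 92   i=5: 46   i=6: 23   i=7: 140
  i=8: 70   i=9: 35   i=10: 146   i=11: 73
  i=12: 165   i=13: 211
Match at i=13, j=4: k = 13·16 + 4 = 212.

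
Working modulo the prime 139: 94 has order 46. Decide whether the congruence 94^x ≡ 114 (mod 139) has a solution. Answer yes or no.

no

114 ∈ ⟨94⟩ iff 114^46 ≡ 1 (mod 139), since |⟨94⟩| = 46.
114^46 mod 139 = 96.
Since 96 ≠ 1, 114 does not lie in the subgroup.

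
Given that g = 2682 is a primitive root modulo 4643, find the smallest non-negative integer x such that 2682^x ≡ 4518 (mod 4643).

708

Baby-step giant-step with m = ceil(sqrt(4642)) = 69.
Baby table (2682^j mod 4643 for j=0..68):
  0:1  1:2682  2:1117  3:1059  4:3365  5:3581  6:2518  7:2354
  8:3591  9:1480  10:4238  11:252  12:2629  13:2904  14:2217  15:2954
  16:1670  17:3088  18:3547  19:4190  20:1520  21:86  22:3145  23:3202
  24:2857  25:1524  26:1528  27:2970  28:2795  29:2388  30:1919  31:2314
  32:3100  33:3230  34:3665  35:299  36:3322  37:4330  38:917  39:3247
  40:2829  41:716  42:2753  43:1176  44:1435  45:4266  46:1060  47:1404
  48:55  49:3577  50:1076  51:2529  52:3998  53:1949  54:3843  55:4109
  56:2499  57:2469  58:940  59:4574  60:662  61:1858  62:1217  63:4608
  64:3633  65:2692  66:79  67:2943  68:26
Giant step factor: 2682^(-69) ≡ 1014 (mod 4643).
Scan 4518·1014^i mod 4643 for i = 0, 1, …:
  i=0: 4518   i=1: 3254   i=2: 3026   i=3: 3984
  i=4: 366   i=5: 4327   i=6: 4586   i=7: 2561
  i=8: 1417   i=9: 2151   i=10: 3547
Match at i=10, j=18: x = 10·69 + 18 = 708.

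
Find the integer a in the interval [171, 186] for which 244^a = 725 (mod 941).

182

Compute 244^171 mod 941 = 19, then multiply by 244 repeatedly:
  244^171=19  244^172=872  244^173=102  244^174=422  244^175=399
  244^176=433  244^177=260  244^178=393  244^179=851  244^180=624
  244^181=755  244^182=725
Found 725 at exponent 182.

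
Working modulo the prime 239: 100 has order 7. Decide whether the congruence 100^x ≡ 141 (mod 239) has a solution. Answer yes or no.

⟨100⟩ has order 7; its elements mod 239 are {1, 10, 24, 44, 98, 100, 201}.
141 is not in this set.

no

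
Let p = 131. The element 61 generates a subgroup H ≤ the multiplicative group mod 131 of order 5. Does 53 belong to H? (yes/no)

53 ∈ ⟨61⟩ iff 53^5 ≡ 1 (mod 131), since |⟨61⟩| = 5.
53^5 mod 131 = 1.
Since 1 = 1, 53 lies in the subgroup.

yes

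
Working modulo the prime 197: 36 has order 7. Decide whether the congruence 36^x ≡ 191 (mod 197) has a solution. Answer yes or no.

⟨36⟩ has order 7; its elements mod 197 are {1, 36, 104, 114, 164, 178, 191}.
191 is in this set.

yes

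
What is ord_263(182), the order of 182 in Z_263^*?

The order of 182 must divide p − 1 = 262 = 2 · 131.
Divisors: 1, 2, 131, 262.
Check each in increasing order: 182^1 ≡ 182;  182^2 ≡ 249;  182^131 ≡ 262;  182^262 ≡ 1.
Smallest exponent giving 1 is 262.

262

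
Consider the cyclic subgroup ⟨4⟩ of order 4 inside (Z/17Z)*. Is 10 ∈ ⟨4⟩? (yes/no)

⟨4⟩ has order 4; its elements mod 17 are {1, 4, 13, 16}.
10 is not in this set.

no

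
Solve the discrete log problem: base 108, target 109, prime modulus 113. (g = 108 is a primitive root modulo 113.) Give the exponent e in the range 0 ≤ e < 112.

Baby-step giant-step with m = ceil(sqrt(112)) = 11.
Baby table (108^j mod 113 for j=0..10):
  0:1  1:108  2:25  3:101  4:60  5:39  6:31  7:71
  8:97  9:80  10:52
Giant step factor: 108^(-11) ≡ 103 (mod 113).
Scan 109·103^i mod 113 for i = 0, 1, …:
  i=0: 109   i=1: 40   i=2: 52
Match at i=2, j=10: e = 2·11 + 10 = 32.

32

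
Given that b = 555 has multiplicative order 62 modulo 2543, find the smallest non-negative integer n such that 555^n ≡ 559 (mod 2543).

30

Baby-step giant-step with m = ceil(sqrt(62)) = 8.
Baby table (555^j mod 2543 for j=0..7):
  0:1  1:555  2:322  3:700  4:1964  5:1616  6:1744  7:1580
Giant step factor: 555^(-8) ≡ 2467 (mod 2543).
Scan 559·2467^i mod 2543 for i = 0, 1, …:
  i=0: 559   i=1: 747   i=2: 1717   i=3: 1744
Match at i=3, j=6: n = 3·8 + 6 = 30.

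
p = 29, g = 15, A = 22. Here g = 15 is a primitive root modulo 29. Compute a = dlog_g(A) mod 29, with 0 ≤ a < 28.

Successive powers of 15 modulo 29:
  15^0=1  15^1=15  15^2=22
So 15^2 ≡ 22 (mod 29), giving a = 2.

2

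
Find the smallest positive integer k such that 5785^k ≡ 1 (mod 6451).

6450

The order of 5785 must divide p − 1 = 6450 = 2 · 3 · 5^2 · 43.
Divisors: 1, 2, 3, 5, 6, 10, 15, 25, 30, 43, 50, 75, 86, 129, 150, 215, 258, 430, 645, 1075, 1290, 2150, 3225, 6450.
Check each in increasing order: 5785^1 ≡ 5785;  5785^2 ≡ 4888;  5785^3 ≡ 2347;  5785^5 ≡ 2258;  5785^6 ≡ 5706;  5785^10 ≡ 2274;  5785^15 ≡ 6147;  5785^25 ≡ 5412;  5785^30 ≡ 2102;  5785^43 ≡ 3818;  5785^50 ≡ 2204;  5785^75 ≡ 149;  5785^86 ≡ 4315;  5785^129 ≡ 5267;  5785^150 ≡ 2848;  5785^215 ≡ 232;  5785^258 ≡ 1989;  5785^430 ≡ 2216;  5785^645 ≡ 4483;  5785^1075 ≡ 6239;  5785^1290 ≡ 2424;  5785^2150 ≡ 6238;  5785^3225 ≡ 6450;  5785^6450 ≡ 1.
Smallest exponent giving 1 is 6450.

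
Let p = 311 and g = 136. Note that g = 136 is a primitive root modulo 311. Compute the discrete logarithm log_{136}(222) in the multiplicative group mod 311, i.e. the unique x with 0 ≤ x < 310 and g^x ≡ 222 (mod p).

65

Baby-step giant-step with m = ceil(sqrt(310)) = 18.
Baby table (136^j mod 311 for j=0..17):
  0:1  1:136  2:147  3:88  4:150  5:185  6:280  7:138
  8:108  9:71  10:15  11:174  12:28  13:76  14:73  15:287
  16:157  17:204
Giant step factor: 136^(-18) ≡ 67 (mod 311).
Scan 222·67^i mod 311 for i = 0, 1, …:
  i=0: 222   i=1: 257   i=2: 114   i=3: 174
Match at i=3, j=11: x = 3·18 + 11 = 65.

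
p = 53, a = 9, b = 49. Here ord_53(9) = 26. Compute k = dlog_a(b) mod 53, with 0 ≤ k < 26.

10

Successive powers of 9 modulo 53:
  9^0=1  9^1=9  9^2=28  9^3=40  9^4=42  9^5=7
  9^6=10  9^7=37  9^8=15  9^9=29  9^10=49
So 9^10 ≡ 49 (mod 53), giving k = 10.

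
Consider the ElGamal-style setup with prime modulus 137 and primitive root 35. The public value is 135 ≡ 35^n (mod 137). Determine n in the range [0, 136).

46

Baby-step giant-step with m = ceil(sqrt(136)) = 12.
Baby table (35^j mod 137 for j=0..11):
  0:1  1:35  2:129  3:131  4:64  5:48  6:36  7:27
  8:123  9:58  10:112  11:84
Giant step factor: 35^(-12) ≡ 87 (mod 137).
Scan 135·87^i mod 137 for i = 0, 1, …:
  i=0: 135   i=1: 100   i=2: 69   i=3: 112
Match at i=3, j=10: n = 3·12 + 10 = 46.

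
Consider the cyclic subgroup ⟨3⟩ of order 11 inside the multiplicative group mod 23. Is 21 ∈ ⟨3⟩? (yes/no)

no

⟨3⟩ has order 11; its elements mod 23 are {1, 2, 3, 4, 6, 8, 9, 12, 13, 16, 18}.
21 is not in this set.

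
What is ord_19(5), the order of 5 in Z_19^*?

The order of 5 must divide p − 1 = 18 = 2 · 3^2.
Divisors: 1, 2, 3, 6, 9, 18.
Check each in increasing order: 5^1 ≡ 5;  5^2 ≡ 6;  5^3 ≡ 11;  5^6 ≡ 7;  5^9 ≡ 1.
Smallest exponent giving 1 is 9.

9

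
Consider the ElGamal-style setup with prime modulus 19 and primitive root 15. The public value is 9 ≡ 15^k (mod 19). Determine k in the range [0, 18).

Successive powers of 15 modulo 19:
  15^0=1  15^1=15  15^2=16  15^3=12  15^4=9
So 15^4 ≡ 9 (mod 19), giving k = 4.

4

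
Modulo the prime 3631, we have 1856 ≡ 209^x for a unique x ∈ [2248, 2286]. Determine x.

2262

Compute 209^2248 mod 3631 = 2492, then multiply by 209 repeatedly:
  209^2248=2492  209^2249=1595  209^2250=2934  209^2251=3198  209^2252=278
  209^2253=6  209^2254=1254  209^2255=654  209^2256=2339  209^2257=2297
  209^2258=781  209^2259=3465  209^2260=1616  209^2261=61  209^2262=1856
Found 1856 at exponent 2262.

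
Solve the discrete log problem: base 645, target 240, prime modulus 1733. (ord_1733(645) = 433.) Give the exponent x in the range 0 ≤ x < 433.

139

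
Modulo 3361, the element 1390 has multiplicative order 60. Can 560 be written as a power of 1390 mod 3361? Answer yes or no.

560 ∈ ⟨1390⟩ iff 560^60 ≡ 1 (mod 3361), since |⟨1390⟩| = 60.
560^60 mod 3361 = 1628.
Since 1628 ≠ 1, 560 does not lie in the subgroup.

no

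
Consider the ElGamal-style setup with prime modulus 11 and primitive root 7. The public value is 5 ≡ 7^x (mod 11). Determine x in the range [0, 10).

2

Successive powers of 7 modulo 11:
  7^0=1  7^1=7  7^2=5
So 7^2 ≡ 5 (mod 11), giving x = 2.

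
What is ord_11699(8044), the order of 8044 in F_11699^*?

The order of 8044 must divide p − 1 = 11698 = 2 · 5849.
Divisors: 1, 2, 5849, 11698.
Check each in increasing order: 8044^1 ≡ 8044;  8044^2 ≡ 10466;  8044^5849 ≡ 1.
Smallest exponent giving 1 is 5849.

5849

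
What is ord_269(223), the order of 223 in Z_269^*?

268

The order of 223 must divide p − 1 = 268 = 2^2 · 67.
Divisors: 1, 2, 4, 67, 134, 268.
Check each in increasing order: 223^1 ≡ 223;  223^2 ≡ 233;  223^4 ≡ 220;  223^67 ≡ 82;  223^134 ≡ 268;  223^268 ≡ 1.
Smallest exponent giving 1 is 268.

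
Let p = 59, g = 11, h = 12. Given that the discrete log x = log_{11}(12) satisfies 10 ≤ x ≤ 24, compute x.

16

Compute 11^10 mod 59 = 7, then multiply by 11 repeatedly:
  11^10=7  11^11=18  11^12=21  11^13=54  11^14=4
  11^15=44  11^16=12
Found 12 at exponent 16.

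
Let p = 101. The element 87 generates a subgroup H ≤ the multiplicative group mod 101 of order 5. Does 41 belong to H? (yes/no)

⟨87⟩ has order 5; its elements mod 101 are {1, 36, 84, 87, 95}.
41 is not in this set.

no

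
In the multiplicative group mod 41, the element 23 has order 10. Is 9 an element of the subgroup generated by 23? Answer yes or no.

no

⟨23⟩ has order 10; its elements mod 41 are {1, 4, 10, 16, 18, 23, 25, 31, 37, 40}.
9 is not in this set.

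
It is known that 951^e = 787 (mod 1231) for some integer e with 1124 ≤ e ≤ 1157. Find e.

1124

Compute 951^1124 mod 1231 = 787, then multiply by 951 repeatedly:
  951^1124=787
Found 787 at exponent 1124.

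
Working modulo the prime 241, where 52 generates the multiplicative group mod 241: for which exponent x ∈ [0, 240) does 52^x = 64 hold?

Baby-step giant-step with m = ceil(sqrt(240)) = 16.
Baby table (52^j mod 241 for j=0..15):
  0:1  1:52  2:53  3:105  4:158  5:22  6:180  7:202
  8:141  9:102  10:2  11:104  12:106  13:210  14:75  15:44
Giant step factor: 52^(-16) ≡ 160 (mod 241).
Scan 64·160^i mod 241 for i = 0, 1, …:
  i=0: 64   i=1: 118   i=2: 82   i=3: 106
Match at i=3, j=12: x = 3·16 + 12 = 60.

60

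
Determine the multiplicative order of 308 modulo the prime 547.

The order of 308 must divide p − 1 = 546 = 2 · 3 · 7 · 13.
Divisors: 1, 2, 3, 6, 7, 13, 14, 21, 26, 39, 42, 78, 91, 182, 273, 546.
Check each in increasing order: 308^1 ≡ 308;  308^2 ≡ 233;  308^3 ≡ 107;  308^6 ≡ 509;  308^7 ≡ 330;  308^13 ≡ 41;  308^14 ≡ 47;  308^21 ≡ 194;  308^26 ≡ 40;  308^39 ≡ 546;  308^42 ≡ 440;  308^78 ≡ 1.
Smallest exponent giving 1 is 78.

78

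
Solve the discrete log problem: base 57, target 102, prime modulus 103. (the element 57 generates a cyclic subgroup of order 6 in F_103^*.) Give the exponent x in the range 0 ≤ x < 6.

Successive powers of 57 modulo 103:
  57^0=1  57^1=57  57^2=56  57^3=102
So 57^3 ≡ 102 (mod 103), giving x = 3.

3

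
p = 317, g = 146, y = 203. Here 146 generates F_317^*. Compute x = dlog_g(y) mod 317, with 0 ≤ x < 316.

Baby-step giant-step with m = ceil(sqrt(316)) = 18.
Baby table (146^j mod 317 for j=0..17):
  0:1  1:146  2:77  3:147  4:223  5:224  6:53  7:130
  8:277  9:183  10:90  11:143  12:273  13:233  14:99  15:189
  16:15  17:288
Giant step factor: 146^(-18) ≡ 216 (mod 317).
Scan 203·216^i mod 317 for i = 0, 1, …:
  i=0: 203   i=1: 102   i=2: 159   i=3: 108
  i=4: 187   i=5: 133   i=6: 198   i=7: 290
  i=8: 191   i=9: 46   i=10: 109   i=11: 86
  i=12: 190   i=13: 147
Match at i=13, j=3: x = 13·18 + 3 = 237.

237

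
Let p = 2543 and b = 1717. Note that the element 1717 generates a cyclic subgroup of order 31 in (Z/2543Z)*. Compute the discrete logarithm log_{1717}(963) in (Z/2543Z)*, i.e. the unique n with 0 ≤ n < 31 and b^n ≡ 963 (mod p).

16

Successive powers of 1717 modulo 2543:
  1717^0=1  1717^1=1717  1717^2=752  1717^3=1883  1717^4=958  1717^5=2108
  1717^6=747  1717^7=927  1717^8=2284  1717^9=322  1717^10=1043  1717^11=559
  1717^12=1092  1717^13=773  1717^14=2338  1717^15=1492  1717^16=963
So 1717^16 ≡ 963 (mod 2543), giving n = 16.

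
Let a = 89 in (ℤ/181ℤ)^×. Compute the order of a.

The order of 89 must divide p − 1 = 180 = 2^2 · 3^2 · 5.
Divisors: 1, 2, 3, 4, 5, 6, 9, 10, 12, 15, 18, 20, 30, 36, 45, 60, 90, 180.
Check each in increasing order: 89^1 ≡ 89;  89^2 ≡ 138;  89^3 ≡ 155;  89^4 ≡ 39;  89^5 ≡ 32;  89^6 ≡ 133;  89^9 ≡ 162;  89^10 ≡ 119;  89^12 ≡ 132;  89^15 ≡ 7;  89^18 ≡ 180;  89^20 ≡ 43;  89^30 ≡ 49;  89^36 ≡ 1.
Smallest exponent giving 1 is 36.

36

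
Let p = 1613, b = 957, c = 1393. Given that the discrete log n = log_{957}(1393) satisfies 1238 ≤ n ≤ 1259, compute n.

1250

Compute 957^1238 mod 1613 = 1358, then multiply by 957 repeatedly:
  957^1238=1358  957^1239=1141  957^1240=1549  957^1241=46  957^1242=471
  957^1243=720  957^1244=289  957^1245=750  957^1246=1578  957^1247=378
  957^1248=434  957^1249=797  957^1250=1393
Found 1393 at exponent 1250.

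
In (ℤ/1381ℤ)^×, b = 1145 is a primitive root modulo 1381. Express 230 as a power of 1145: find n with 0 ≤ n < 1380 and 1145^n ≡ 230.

823

Baby-step giant-step with m = ceil(sqrt(1380)) = 38.
Baby table (1145^j mod 1381 for j=0..37):
  0:1  1:1145  2:456  3:102  4:786  5:939  6:737  7:74
  8:489  9:600  10:643  11:162  12:436  13:679  14:1333  15:280
  16:208  17:628  18:940  19:501  20:530  21:591  22:5  23:201
  24:899  25:510  26:1168  27:552  28:923  29:370  30:1064  31:238
  32:453  33:810  34:799  35:633  36:1141  37:19
Giant step factor: 1145^(-38) ≡ 1300 (mod 1381).
Scan 230·1300^i mod 1381 for i = 0, 1, …:
  i=0: 230   i=1: 704   i=2: 978   i=3: 880
  i=4: 532   i=5: 1100   i=6: 665   i=7: 1375
  i=8: 486   i=9: 683     …   i=20: 96
  i=21: 510
Match at i=21, j=25: n = 21·38 + 25 = 823.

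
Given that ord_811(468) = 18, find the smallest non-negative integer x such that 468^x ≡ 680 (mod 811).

12

Successive powers of 468 modulo 811:
  468^0=1  468^1=468  468^2=54  468^3=131  468^4=483  468^5=586
  468^6=130  468^7=15  468^8=532  468^9=810  468^10=343  468^11=757
  468^12=680
So 468^12 ≡ 680 (mod 811), giving x = 12.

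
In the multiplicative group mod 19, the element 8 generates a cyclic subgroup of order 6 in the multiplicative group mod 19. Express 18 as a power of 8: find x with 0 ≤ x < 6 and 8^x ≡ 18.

3

Successive powers of 8 modulo 19:
  8^0=1  8^1=8  8^2=7  8^3=18
So 8^3 ≡ 18 (mod 19), giving x = 3.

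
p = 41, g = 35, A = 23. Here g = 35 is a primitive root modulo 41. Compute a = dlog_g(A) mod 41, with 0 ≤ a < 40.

36

Successive powers of 35 modulo 41:
  35^0=1  35^1=35  35^2=36  35^3=30  35^4=25  35^5=14
  35^6=39  35^7=12  35^8=10  35^9=22  35^10=32  35^11=13
  35^12=4  35^13=17  35^14=21  35^15=38  35^16=18  35^17=15
  35^18=33  35^19=7  35^20=40  35^21=6  35^22=5  35^23=11
  35^24=16  35^25=27  35^26=2  35^27=29  35^28=31  35^29=19
  35^30=9  35^31=28  35^32=37  35^33=24  35^34=20  35^35=3
  35^36=23
So 35^36 ≡ 23 (mod 41), giving a = 36.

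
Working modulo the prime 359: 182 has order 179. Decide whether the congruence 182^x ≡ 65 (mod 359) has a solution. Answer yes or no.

65 ∈ ⟨182⟩ iff 65^179 ≡ 1 (mod 359), since |⟨182⟩| = 179.
65^179 mod 359 = 358.
Since 358 ≠ 1, 65 does not lie in the subgroup.

no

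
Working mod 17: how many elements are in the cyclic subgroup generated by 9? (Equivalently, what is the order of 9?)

The order of 9 must divide p − 1 = 16 = 2^4.
Divisors: 1, 2, 4, 8, 16.
Check each in increasing order: 9^1 ≡ 9;  9^2 ≡ 13;  9^4 ≡ 16;  9^8 ≡ 1.
Smallest exponent giving 1 is 8.

8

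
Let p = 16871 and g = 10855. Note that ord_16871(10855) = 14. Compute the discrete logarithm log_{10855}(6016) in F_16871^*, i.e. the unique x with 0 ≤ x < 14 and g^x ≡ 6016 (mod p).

Successive powers of 10855 modulo 16871:
  10855^0=1  10855^1=10855  10855^2=3961  10855^3=9347  10855^4=16362  10855^5=8493
  10855^6=8371  10855^7=16870  10855^8=6016
So 10855^8 ≡ 6016 (mod 16871), giving x = 8.

8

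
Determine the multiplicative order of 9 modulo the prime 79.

39

The order of 9 must divide p − 1 = 78 = 2 · 3 · 13.
Divisors: 1, 2, 3, 6, 13, 26, 39, 78.
Check each in increasing order: 9^1 ≡ 9;  9^2 ≡ 2;  9^3 ≡ 18;  9^6 ≡ 8;  9^13 ≡ 23;  9^26 ≡ 55;  9^39 ≡ 1.
Smallest exponent giving 1 is 39.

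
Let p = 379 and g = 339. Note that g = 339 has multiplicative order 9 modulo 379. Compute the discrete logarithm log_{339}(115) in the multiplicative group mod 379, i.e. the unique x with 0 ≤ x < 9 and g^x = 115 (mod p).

5

Successive powers of 339 modulo 379:
  339^0=1  339^1=339  339^2=84  339^3=51  339^4=234  339^5=115
So 339^5 ≡ 115 (mod 379), giving x = 5.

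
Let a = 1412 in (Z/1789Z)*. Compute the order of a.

The order of 1412 must divide p − 1 = 1788 = 2^2 · 3 · 149.
Divisors: 1, 2, 3, 4, 6, 12, 149, 298, 447, 596, 894, 1788.
Check each in increasing order: 1412^1 ≡ 1412;  1412^2 ≡ 798;  1412^3 ≡ 1495;  1412^4 ≡ 1709;  1412^6 ≡ 564;  1412^12 ≡ 1443;  1412^149 ≡ 146;  1412^298 ≡ 1637;  1412^447 ≡ 1065;  1412^596 ≡ 1636;  1412^894 ≡ 1788;  1412^1788 ≡ 1.
Smallest exponent giving 1 is 1788.

1788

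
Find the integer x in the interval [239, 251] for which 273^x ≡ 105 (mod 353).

245

Compute 273^239 mod 353 = 325, then multiply by 273 repeatedly:
  273^239=325  273^240=122  273^241=124  273^242=317  273^243=56
  273^244=109  273^245=105
Found 105 at exponent 245.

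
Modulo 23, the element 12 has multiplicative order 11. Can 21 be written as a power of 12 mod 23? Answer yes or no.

21 ∈ ⟨12⟩ iff 21^11 ≡ 1 (mod 23), since |⟨12⟩| = 11.
21^11 mod 23 = 22.
Since 22 ≠ 1, 21 does not lie in the subgroup.

no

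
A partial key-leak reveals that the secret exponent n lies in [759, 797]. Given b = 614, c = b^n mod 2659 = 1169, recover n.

765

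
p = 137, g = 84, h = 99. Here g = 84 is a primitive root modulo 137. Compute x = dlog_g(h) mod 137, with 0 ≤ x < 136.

Baby-step giant-step with m = ceil(sqrt(136)) = 12.
Baby table (84^j mod 137 for j=0..11):
  0:1  1:84  2:69  3:42  4:103  5:21  6:120  7:79
  8:60  9:108  10:30  11:54
Giant step factor: 84^(-12) ≡ 64 (mod 137).
Scan 99·64^i mod 137 for i = 0, 1, …:
  i=0: 99   i=1: 34   i=2: 121   i=3: 72
  i=4: 87   i=5: 88   i=6: 15   i=7: 1
Match at i=7, j=0: x = 7·12 + 0 = 84.

84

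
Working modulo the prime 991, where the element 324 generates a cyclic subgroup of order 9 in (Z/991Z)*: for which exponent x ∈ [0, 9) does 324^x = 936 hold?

Successive powers of 324 modulo 991:
  324^0=1  324^1=324  324^2=921  324^3=113  324^4=936
So 324^4 ≡ 936 (mod 991), giving x = 4.

4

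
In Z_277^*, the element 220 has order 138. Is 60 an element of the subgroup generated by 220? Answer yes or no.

60 ∈ ⟨220⟩ iff 60^138 ≡ 1 (mod 277), since |⟨220⟩| = 138.
60^138 mod 277 = 276.
Since 276 ≠ 1, 60 does not lie in the subgroup.

no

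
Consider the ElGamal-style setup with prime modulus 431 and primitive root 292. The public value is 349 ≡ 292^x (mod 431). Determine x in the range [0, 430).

Baby-step giant-step with m = ceil(sqrt(430)) = 21.
Baby table (292^j mod 431 for j=0..20):
  0:1  1:292  2:357  3:373  4:304  5:413  6:347  7:39
  8:182  9:131  10:324  11:219  12:160  13:172  14:228  15:202
  16:368  17:137  18:352  19:206  20:243
Giant step factor: 292^(-21) ≡ 103 (mod 431).
Scan 349·103^i mod 431 for i = 0, 1, …:
  i=0: 349   i=1: 174   i=2: 251   i=3: 424
  i=4: 141   i=5: 300   i=6: 299   i=7: 196
  i=8: 362   i=9: 220     …   i=14: 383
  i=15: 228
Match at i=15, j=14: x = 15·21 + 14 = 329.

329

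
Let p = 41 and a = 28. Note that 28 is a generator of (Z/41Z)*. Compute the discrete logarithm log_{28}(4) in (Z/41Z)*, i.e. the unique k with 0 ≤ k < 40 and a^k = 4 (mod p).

12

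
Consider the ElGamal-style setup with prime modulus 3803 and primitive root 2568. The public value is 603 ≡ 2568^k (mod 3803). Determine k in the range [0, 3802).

566

Baby-step giant-step with m = ceil(sqrt(3802)) = 62.
Baby table (2568^j mod 3803 for j=0..61):
  0:1  1:2568  2:222  3:3449  4:3648  5:1275  6:3620  7:1628
  8:1207  9:131  10:1744  11:2461  12:3065  13:2513  14:3496  15:2648
  16:300  17:2194  18:1949  19:284  20:2939  21:2200  22:2145  23:1616
  24:815  25:1270  26:2189  27:518  28:2977  29:906  30:2975  31:3376
  32:2531  33:281  34:2841  35:1534  36:3207  37:2081  38:793  39:1819
  40:1108  41:700  42:2584  43:3280  44:3198  45:1787  46:2598  47:1202
  48:2503  49:634  50:428  51:37  52:3744  53:608  54:2114  55:1871
  56:1539  57:835  58:3191  59:2826  60:1044  61:3680
Giant step factor: 2568^(-62) ≡ 1362 (mod 3803).
Scan 603·1362^i mod 3803 for i = 0, 1, …:
  i=0: 603   i=1: 3641   i=2: 3733   i=3: 3538
  i=4: 355   i=5: 529   i=6: 1731   i=7: 3565
  i=8: 2902   i=9: 1207
Match at i=9, j=8: k = 9·62 + 8 = 566.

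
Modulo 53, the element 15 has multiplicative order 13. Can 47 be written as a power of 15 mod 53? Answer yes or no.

yes

47 ∈ ⟨15⟩ iff 47^13 ≡ 1 (mod 53), since |⟨15⟩| = 13.
47^13 mod 53 = 1.
Since 1 = 1, 47 lies in the subgroup.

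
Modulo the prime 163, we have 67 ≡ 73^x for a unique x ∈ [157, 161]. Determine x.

Compute 73^157 mod 163 = 19, then multiply by 73 repeatedly:
  73^157=19  73^158=83  73^159=28  73^160=88  73^161=67
Found 67 at exponent 161.

161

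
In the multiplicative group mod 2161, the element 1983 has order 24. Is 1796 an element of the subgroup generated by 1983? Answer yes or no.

no

1796 ∈ ⟨1983⟩ iff 1796^24 ≡ 1 (mod 2161), since |⟨1983⟩| = 24.
1796^24 mod 2161 = 1608.
Since 1608 ≠ 1, 1796 does not lie in the subgroup.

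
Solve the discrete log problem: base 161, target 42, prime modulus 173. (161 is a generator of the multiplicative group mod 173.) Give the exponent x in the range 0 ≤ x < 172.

25

Baby-step giant-step with m = ceil(sqrt(172)) = 14.
Baby table (161^j mod 173 for j=0..13):
  0:1  1:161  2:144  3:2  4:149  5:115  6:4  7:125
  8:57  9:8  10:77  11:114  12:16  13:154
Giant step factor: 161^(-14) ≡ 151 (mod 173).
Scan 42·151^i mod 173 for i = 0, 1, …:
  i=0: 42   i=1: 114
Match at i=1, j=11: x = 1·14 + 11 = 25.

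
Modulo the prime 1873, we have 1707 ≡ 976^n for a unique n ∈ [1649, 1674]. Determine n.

Compute 976^1649 mod 1873 = 1422, then multiply by 976 repeatedly:
  976^1649=1422  976^1650=1852  976^1651=107  976^1652=1417  976^1653=718
  976^1654=266  976^1655=1142  976^1656=157  976^1657=1519  976^1658=1001
  976^1659=1143  976^1660=1133  976^1661=738  976^1662=1056  976^1663=506
  976^1664=1257  976^1665=17  976^1666=1608  976^1667=1707
Found 1707 at exponent 1667.

1667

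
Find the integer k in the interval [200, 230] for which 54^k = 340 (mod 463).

213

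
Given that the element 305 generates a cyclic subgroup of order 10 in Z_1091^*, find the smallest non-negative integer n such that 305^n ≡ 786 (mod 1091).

Successive powers of 305 modulo 1091:
  305^0=1  305^1=305  305^2=290  305^3=79  305^4=93  305^5=1090
  305^6=786
So 305^6 ≡ 786 (mod 1091), giving n = 6.

6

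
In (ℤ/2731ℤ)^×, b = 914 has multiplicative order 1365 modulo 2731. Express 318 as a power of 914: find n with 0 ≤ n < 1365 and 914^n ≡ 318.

Baby-step giant-step with m = ceil(sqrt(1365)) = 37.
Baby table (914^j mod 2731 for j=0..36):
  0:1  1:914  2:2441  3:2578  4:2170  5:674  6:1561  7:1172
  8:656  9:1495  10:930  11:679  12:669  13:2453  14:2622  15:1421
  16:1569  17:291  18:1067  19:271  20:1904  21:609  22:2233  23:905
  24:2408  25:2457  26:816  27:261  28:957  29:778  30:1032  31:1053
  32:1130  33:502  34:20  35:1894  36:2393
Giant step factor: 914^(-37) ≡ 938 (mod 2731).
Scan 318·938^i mod 2731 for i = 0, 1, …:
  i=0: 318   i=1: 605   i=2: 2173   i=3: 948
  i=4: 1649   i=5: 1016   i=6: 2620   i=7: 2391
  i=8: 607   i=9: 1318     …   i=13: 1613
  i=14: 20
Match at i=14, j=34: n = 14·37 + 34 = 552.

552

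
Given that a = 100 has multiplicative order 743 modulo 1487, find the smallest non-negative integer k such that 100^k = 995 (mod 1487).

Baby-step giant-step with m = ceil(sqrt(743)) = 28.
Baby table (100^j mod 1487 for j=0..27):
  0:1  1:100  2:1078  3:736  4:737  5:837  6:428  7:1164
  8:414  9:1251  10:192  11:1356  12:283  13:47  14:239  15:108
  16:391  17:438  18:677  19:785  20:1176  21:127  22:804  23:102
  24:1278  25:1405  26:722  27:824
Giant step factor: 100^(-28) ≡ 162 (mod 1487).
Scan 995·162^i mod 1487 for i = 0, 1, …:
  i=0: 995   i=1: 594   i=2: 1060   i=3: 715
  i=4: 1331   i=5: 7   i=6: 1134   i=7: 807
  i=8: 1365   i=9: 1054     …   i=21: 1482
  i=22: 677
Match at i=22, j=18: k = 22·28 + 18 = 634.

634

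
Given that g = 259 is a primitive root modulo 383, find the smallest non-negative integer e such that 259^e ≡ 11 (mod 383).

73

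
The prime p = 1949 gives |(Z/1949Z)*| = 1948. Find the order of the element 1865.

The order of 1865 must divide p − 1 = 1948 = 2^2 · 487.
Divisors: 1, 2, 4, 487, 974, 1948.
Check each in increasing order: 1865^1 ≡ 1865;  1865^2 ≡ 1209;  1865^4 ≡ 1880;  1865^487 ≡ 1948;  1865^974 ≡ 1.
Smallest exponent giving 1 is 974.

974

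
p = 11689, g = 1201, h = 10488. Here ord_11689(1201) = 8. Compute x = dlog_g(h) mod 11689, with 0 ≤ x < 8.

Successive powers of 1201 modulo 11689:
  1201^0=1  1201^1=1201  1201^2=4654  1201^3=2112  1201^4=11688  1201^5=10488
So 1201^5 ≡ 10488 (mod 11689), giving x = 5.

5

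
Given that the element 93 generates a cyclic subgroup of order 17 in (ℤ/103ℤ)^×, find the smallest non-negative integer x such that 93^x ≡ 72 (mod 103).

Successive powers of 93 modulo 103:
  93^0=1  93^1=93  93^2=100  93^3=30  93^4=9  93^5=13
  93^6=76  93^7=64  93^8=81  93^9=14  93^10=66  93^11=61
  93^12=8  93^13=23  93^14=79  93^15=34  93^16=72
So 93^16 ≡ 72 (mod 103), giving x = 16.

16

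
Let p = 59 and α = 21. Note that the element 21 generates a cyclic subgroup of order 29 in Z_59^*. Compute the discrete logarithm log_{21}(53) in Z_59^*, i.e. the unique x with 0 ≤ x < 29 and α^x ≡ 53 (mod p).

8

Successive powers of 21 modulo 59:
  21^0=1  21^1=21  21^2=28  21^3=57  21^4=17  21^5=3
  21^6=4  21^7=25  21^8=53
So 21^8 ≡ 53 (mod 59), giving x = 8.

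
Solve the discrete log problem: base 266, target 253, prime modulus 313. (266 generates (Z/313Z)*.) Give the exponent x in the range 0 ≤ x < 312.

Baby-step giant-step with m = ceil(sqrt(312)) = 18.
Baby table (266^j mod 313 for j=0..17):
  0:1  1:266  2:18  3:93  4:11  5:109  6:198  7:84
  8:121  9:260  10:300  11:298  12:79  13:43  14:170  15:148
  16:243  17:160
Giant step factor: 266^(-18) ≡ 39 (mod 313).
Scan 253·39^i mod 313 for i = 0, 1, …:
  i=0: 253   i=1: 164   i=2: 136   i=3: 296
  i=4: 276   i=5: 122   i=6: 63   i=7: 266
Match at i=7, j=1: x = 7·18 + 1 = 127.

127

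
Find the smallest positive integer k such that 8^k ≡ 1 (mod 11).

10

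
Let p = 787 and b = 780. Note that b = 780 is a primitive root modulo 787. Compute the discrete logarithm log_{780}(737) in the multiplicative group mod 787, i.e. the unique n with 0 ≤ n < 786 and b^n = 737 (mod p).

Baby-step giant-step with m = ceil(sqrt(786)) = 29.
Baby table (780^j mod 787 for j=0..28):
  0:1  1:780  2:49  3:444  4:40  5:507  6:386  7:446
  8:26  9:605  10:487  11:526  12:253  13:590  14:592  15:578
  16:676  17:777  18:70  19:297  20:282  21:387  22:439  23:75
  24:262  25:527  26:246  27:639  28:249
Giant step factor: 780^(-29) ≡ 312 (mod 787).
Scan 737·312^i mod 787 for i = 0, 1, …:
  i=0: 737   i=1: 140   i=2: 395   i=3: 468
  i=4: 421   i=5: 710   i=6: 373   i=7: 687
  i=8: 280   i=9: 3     …   i=20: 705
  i=21: 387
Match at i=21, j=21: n = 21·29 + 21 = 630.

630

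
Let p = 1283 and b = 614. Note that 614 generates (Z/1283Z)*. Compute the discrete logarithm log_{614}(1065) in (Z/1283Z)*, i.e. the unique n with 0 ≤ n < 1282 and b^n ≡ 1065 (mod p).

1272

Baby-step giant-step with m = ceil(sqrt(1282)) = 36.
Baby table (614^j mod 1283 for j=0..35):
  0:1  1:614  2:1077  3:533  4:97  5:540  6:546  7:381
  8:428  9:1060  10:359  11:1033  12:460  13:180  14:182  15:127
  16:998  17:781  18:975  19:772  20:581  21:60  22:916  23:470
  24:1188  25:688  26:325  27:685  28:1049  29:20  30:733  31:1012
  32:396  33:657  34:536  35:656
Giant step factor: 614^(-36) ≡ 477 (mod 1283).
Scan 1065·477^i mod 1283 for i = 0, 1, …:
  i=0: 1065   i=1: 1220   i=2: 741   i=3: 632
  i=4: 1242   i=5: 971   i=6: 4   i=7: 625
  i=8: 469   i=9: 471     …   i=34: 44
  i=35: 460
Match at i=35, j=12: n = 35·36 + 12 = 1272.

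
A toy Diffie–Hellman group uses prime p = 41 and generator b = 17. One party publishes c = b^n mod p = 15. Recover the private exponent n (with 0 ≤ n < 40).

Successive powers of 17 modulo 41:
  17^0=1  17^1=17  17^2=2  17^3=34  17^4=4  17^5=27
  17^6=8  17^7=13  17^8=16  17^9=26  17^10=32  17^11=11
  17^12=23  17^13=22  17^14=5  17^15=3  17^16=10  17^17=6
  17^18=20  17^19=12  17^20=40  17^21=24  17^22=39  17^23=7
  17^24=37  17^25=14  17^26=33  17^27=28  17^28=25  17^29=15
So 17^29 ≡ 15 (mod 41), giving n = 29.

29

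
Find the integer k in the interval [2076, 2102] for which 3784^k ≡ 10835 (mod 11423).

Compute 3784^2076 mod 11423 = 3376, then multiply by 3784 repeatedly:
  3784^2076=3376  3784^2077=3870  3784^2078=11217  3784^2079=8683  3784^2080=3924
  3784^2081=9939  3784^2082=4660  3784^2083=7751  3784^2084=6943  3784^2085=10835
Found 10835 at exponent 2085.

2085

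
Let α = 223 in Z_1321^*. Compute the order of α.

1320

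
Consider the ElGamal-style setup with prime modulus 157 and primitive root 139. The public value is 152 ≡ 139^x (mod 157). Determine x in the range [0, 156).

Baby-step giant-step with m = ceil(sqrt(156)) = 13.
Baby table (139^j mod 157 for j=0..12):
  0:1  1:139  2:10  3:134  4:100  5:84  6:58  7:55
  8:109  9:79  10:148  11:5  12:67
Giant step factor: 139^(-13) ≡ 22 (mod 157).
Scan 152·22^i mod 157 for i = 0, 1, …:
  i=0: 152   i=1: 47   i=2: 92   i=3: 140
  i=4: 97   i=5: 93   i=6: 5
Match at i=6, j=11: x = 6·13 + 11 = 89.

89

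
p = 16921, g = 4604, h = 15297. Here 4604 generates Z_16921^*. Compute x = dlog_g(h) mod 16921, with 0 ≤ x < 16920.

5655

Baby-step giant-step with m = ceil(sqrt(16920)) = 131.
Baby table (4604^j mod 16921 for j=0..130):
  0:1  1:4604  2:11724  3:16227  4:2893  5:2545  6:7848  7:5857
  8:10475  9:2050  10:13203  11:6380  12:15585  13:8300  14:5582  15:13450
  16:9861  17:1001  18:6092  19:9471  20:15988  21:2402  22:9395  23:4504
  24:8191  25:11376  26:4609  27:902  28:7163  29:16344  30:89  31:3652
  32:11255  33:5918  34:3662  35:6532  36:4711  37:13643  38:1620  39:13240
  40:7518  41:9427  42:16464  43:11097  44:6089  45:12580  46:14658  47:4484
  48:716  49:13790  50:1568  51:10726  52:7026  53:11673  54:1396  55:14125
  56:4097  57:12594  58:11430  59:16331  60:7921  61:3529  62:3356  63:2151
  64:4419  65:6034  66:13175  67:12836  68:8812  69:10811  70:9183  71:9874
  72:10090  73:6215  74:449  75:2834  76:1645  77:9893  78:12961  79:8998
  80:4184  81:7038  82:16158  83:6716  84:5797  85:4971  86:9292  87:4080
  88:2010  89:15174  90:11208  91:9503  92:11027  93:5308  94:4108  95:12475
  96:5026  97:8697  98:5902  99:14603  100:5079  101:15815  102:1197  103:11663
  104:6119  105:15332  106:11037  107:585  108:2901  109:5535  110:114  111:305
  112:16698  113:5489  114:8303  115:2473  116:14780  117:7779  118:9680  119:13727
  120:16094  121:16638  122:16906  123:15545  124:10271  125:10410  126:7368  127:12588
  128:727  129:13671  130:12085
Giant step factor: 4604^(-131) ≡ 6868 (mod 16921).
Scan 15297·6868^i mod 16921 for i = 0, 1, …:
  i=0: 15297   i=1: 14228   i=2: 16050   i=3: 8006
  i=4: 8879   i=5: 14609   i=6: 10003   i=7: 1344
  i=8: 8647   i=9: 11807     …   i=42: 12904
  i=43: 9395
Match at i=43, j=22: x = 43·131 + 22 = 5655.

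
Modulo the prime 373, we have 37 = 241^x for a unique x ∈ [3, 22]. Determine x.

22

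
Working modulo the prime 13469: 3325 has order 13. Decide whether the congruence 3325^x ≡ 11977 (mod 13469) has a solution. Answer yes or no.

no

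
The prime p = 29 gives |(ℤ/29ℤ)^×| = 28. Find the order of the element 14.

The order of 14 must divide p − 1 = 28 = 2^2 · 7.
Divisors: 1, 2, 4, 7, 14, 28.
Check each in increasing order: 14^1 ≡ 14;  14^2 ≡ 22;  14^4 ≡ 20;  14^7 ≡ 12;  14^14 ≡ 28;  14^28 ≡ 1.
Smallest exponent giving 1 is 28.

28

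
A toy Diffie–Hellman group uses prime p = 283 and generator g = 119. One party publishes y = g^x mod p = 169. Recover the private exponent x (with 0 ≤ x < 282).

Baby-step giant-step with m = ceil(sqrt(282)) = 17.
Baby table (119^j mod 283 for j=0..16):
  0:1  1:119  2:11  3:177  4:121  5:249  6:199  7:192
  8:208  9:131  10:24  11:26  12:264  13:3  14:74  15:33
  16:248
Giant step factor: 119^(-17) ≡ 46 (mod 283).
Scan 169·46^i mod 283 for i = 0, 1, …:
  i=0: 169   i=1: 133   i=2: 175   i=3: 126
  i=4: 136   i=5: 30   i=6: 248
Match at i=6, j=16: x = 6·17 + 16 = 118.

118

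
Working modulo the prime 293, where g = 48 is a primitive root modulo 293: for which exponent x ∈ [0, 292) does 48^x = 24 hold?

108

Baby-step giant-step with m = ceil(sqrt(292)) = 18.
Baby table (48^j mod 293 for j=0..17):
  0:1  1:48  2:253  3:131  4:135  5:34  6:167  7:105
  8:59  9:195  10:277  11:111  12:54  13:248  14:184  15:42
  16:258  17:78
Giant step factor: 48^(-18) ≡ 9 (mod 293).
Scan 24·9^i mod 293 for i = 0, 1, …:
  i=0: 24   i=1: 216   i=2: 186   i=3: 209
  i=4: 123   i=5: 228   i=6: 1
Match at i=6, j=0: x = 6·18 + 0 = 108.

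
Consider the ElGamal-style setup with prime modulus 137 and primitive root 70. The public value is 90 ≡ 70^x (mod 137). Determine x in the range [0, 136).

81

Baby-step giant-step with m = ceil(sqrt(136)) = 12.
Baby table (70^j mod 137 for j=0..11):
  0:1  1:70  2:105  3:89  4:65  5:29  6:112  7:31
  8:115  9:104  10:19  11:97
Giant step factor: 70^(-12) ≡ 121 (mod 137).
Scan 90·121^i mod 137 for i = 0, 1, …:
  i=0: 90   i=1: 67   i=2: 24   i=3: 27
  i=4: 116   i=5: 62   i=6: 104
Match at i=6, j=9: x = 6·12 + 9 = 81.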